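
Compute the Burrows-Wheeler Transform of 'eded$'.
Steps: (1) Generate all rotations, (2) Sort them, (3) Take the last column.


Rotations (sorted):
  0: $eded -> last char: d
  1: d$ede -> last char: e
  2: ded$e -> last char: e
  3: ed$ed -> last char: d
  4: eded$ -> last char: $


BWT = deed$


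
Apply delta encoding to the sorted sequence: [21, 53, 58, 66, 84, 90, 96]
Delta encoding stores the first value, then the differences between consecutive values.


First value: 21
Deltas:
  53 - 21 = 32
  58 - 53 = 5
  66 - 58 = 8
  84 - 66 = 18
  90 - 84 = 6
  96 - 90 = 6


Delta encoded: [21, 32, 5, 8, 18, 6, 6]


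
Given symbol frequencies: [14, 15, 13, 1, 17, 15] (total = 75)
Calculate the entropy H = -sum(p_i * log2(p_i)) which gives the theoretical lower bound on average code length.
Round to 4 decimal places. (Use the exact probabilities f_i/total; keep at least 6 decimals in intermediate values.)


Per-symbol terms -p_i * log2(p_i) with p_i = f_i/75:
  p = 14/75 = 0.186667: log2(p) = -2.421464, -p*log2(p) = 0.452007
  p = 15/75 = 0.200000: log2(p) = -2.321928, -p*log2(p) = 0.464386
  p = 13/75 = 0.173333: log2(p) = -2.528379, -p*log2(p) = 0.438252
  p = 1/75 = 0.013333: log2(p) = -6.228819, -p*log2(p) = 0.083051
  p = 17/75 = 0.226667: log2(p) = -2.141356, -p*log2(p) = 0.485374
  p = 15/75 = 0.200000: log2(p) = -2.321928, -p*log2(p) = 0.464386
H = 0.452007 + 0.464386 + 0.438252 + 0.083051 + 0.485374 + 0.464386 = 2.387456

H = 2.3875 bits/symbol


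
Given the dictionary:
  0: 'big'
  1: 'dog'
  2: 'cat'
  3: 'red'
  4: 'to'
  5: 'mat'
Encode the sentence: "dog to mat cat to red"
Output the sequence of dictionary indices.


Look up each word in the dictionary:
  'dog' -> 1
  'to' -> 4
  'mat' -> 5
  'cat' -> 2
  'to' -> 4
  'red' -> 3

Encoded: [1, 4, 5, 2, 4, 3]


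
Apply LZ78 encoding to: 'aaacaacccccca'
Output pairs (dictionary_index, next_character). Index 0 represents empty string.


LZ78 encoding steps:
Dictionary: {0: ''}
Step 1: w='' (idx 0), next='a' -> output (0, 'a'), add 'a' as idx 1
Step 2: w='a' (idx 1), next='a' -> output (1, 'a'), add 'aa' as idx 2
Step 3: w='' (idx 0), next='c' -> output (0, 'c'), add 'c' as idx 3
Step 4: w='aa' (idx 2), next='c' -> output (2, 'c'), add 'aac' as idx 4
Step 5: w='c' (idx 3), next='c' -> output (3, 'c'), add 'cc' as idx 5
Step 6: w='cc' (idx 5), next='c' -> output (5, 'c'), add 'ccc' as idx 6
Step 7: w='a' (idx 1), end of input -> output (1, '')


Encoded: [(0, 'a'), (1, 'a'), (0, 'c'), (2, 'c'), (3, 'c'), (5, 'c'), (1, '')]


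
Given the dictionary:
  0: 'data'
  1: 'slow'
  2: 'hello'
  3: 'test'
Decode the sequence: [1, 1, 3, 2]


Look up each index in the dictionary:
  1 -> 'slow'
  1 -> 'slow'
  3 -> 'test'
  2 -> 'hello'

Decoded: "slow slow test hello"


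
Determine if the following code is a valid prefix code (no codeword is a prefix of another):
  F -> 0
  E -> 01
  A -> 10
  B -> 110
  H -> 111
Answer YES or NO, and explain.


Checking each pair (does one codeword prefix another?):
  F='0' vs E='01': prefix -- VIOLATION

NO -- this is NOT a valid prefix code. F (0) is a prefix of E (01).


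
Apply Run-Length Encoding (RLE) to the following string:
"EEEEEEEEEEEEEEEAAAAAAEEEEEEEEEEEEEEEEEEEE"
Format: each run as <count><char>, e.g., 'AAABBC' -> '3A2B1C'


Scanning runs left to right:
  i=0: run of 'E' x 15 -> '15E'
  i=15: run of 'A' x 6 -> '6A'
  i=21: run of 'E' x 20 -> '20E'

RLE = 15E6A20E


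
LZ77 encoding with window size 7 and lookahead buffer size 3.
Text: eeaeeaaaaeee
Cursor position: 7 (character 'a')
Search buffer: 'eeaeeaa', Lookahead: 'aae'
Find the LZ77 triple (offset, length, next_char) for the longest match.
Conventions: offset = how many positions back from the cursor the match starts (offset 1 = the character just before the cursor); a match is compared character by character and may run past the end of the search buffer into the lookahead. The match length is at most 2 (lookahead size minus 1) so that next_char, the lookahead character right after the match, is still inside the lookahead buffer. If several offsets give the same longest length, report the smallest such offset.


Try each offset into the search buffer:
  offset=1 (pos 6, char 'a'): match length 2
  offset=2 (pos 5, char 'a'): match length 2
  offset=3 (pos 4, char 'e'): match length 0
  offset=4 (pos 3, char 'e'): match length 0
  offset=5 (pos 2, char 'a'): match length 1
  offset=6 (pos 1, char 'e'): match length 0
  offset=7 (pos 0, char 'e'): match length 0
Longest match has length 2, found at offsets 1, 2; take the smallest, offset 1.
next_char = character at position 7 + 2 = 9 -> 'e'

Best match: offset=1, length=2 (matching 'aa' starting at position 6)
LZ77 triple: (1, 2, 'e')


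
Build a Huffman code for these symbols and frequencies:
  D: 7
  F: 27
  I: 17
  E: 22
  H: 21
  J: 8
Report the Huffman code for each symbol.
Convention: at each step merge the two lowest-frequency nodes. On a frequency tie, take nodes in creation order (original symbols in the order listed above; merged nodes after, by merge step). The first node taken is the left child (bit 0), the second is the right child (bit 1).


Huffman tree construction:
Step 1: Merge D(7) + J(8) = 15
Step 2: Merge (D+J)(15) + I(17) = 32
Step 3: Merge H(21) + E(22) = 43
Step 4: Merge F(27) + ((D+J)+I)(32) = 59
Step 5: Merge (H+E)(43) + (F+((D+J)+I))(59) = 102
Read each symbol's code off the tree from the root (left child = 0, right child = 1).

Codes:
  D: 1100 (length 4)
  F: 10 (length 2)
  I: 111 (length 3)
  E: 01 (length 2)
  H: 00 (length 2)
  J: 1101 (length 4)
Average code length: 251/102 = 2.4608 bits/symbol


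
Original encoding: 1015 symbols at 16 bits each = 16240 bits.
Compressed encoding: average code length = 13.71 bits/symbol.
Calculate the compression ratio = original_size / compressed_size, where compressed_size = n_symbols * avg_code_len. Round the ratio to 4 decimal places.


original_size = n_symbols * orig_bits = 1015 * 16 = 16240 bits
compressed_size = n_symbols * avg_code_len = 1015 * 13.71 = 13915.65 bits
ratio = original_size / compressed_size = 16240 / 13915.65 = 1.167

Compression ratio = 1.167


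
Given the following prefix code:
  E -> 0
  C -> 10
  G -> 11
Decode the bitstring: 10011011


Decoding step by step:
Bits 10 -> C
Bits 0 -> E
Bits 11 -> G
Bits 0 -> E
Bits 11 -> G


Decoded message: CEGEG


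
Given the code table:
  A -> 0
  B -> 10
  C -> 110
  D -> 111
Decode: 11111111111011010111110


Decoding:
111 -> D
111 -> D
111 -> D
110 -> C
110 -> C
10 -> B
111 -> D
110 -> C


Result: DDDCCBDC


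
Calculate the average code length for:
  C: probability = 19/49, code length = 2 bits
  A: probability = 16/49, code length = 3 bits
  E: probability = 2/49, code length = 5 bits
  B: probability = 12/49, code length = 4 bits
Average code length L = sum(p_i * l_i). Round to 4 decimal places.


Weighted contributions p_i * l_i:
  C: (19/49) * 2 = 38/49
  A: (16/49) * 3 = 48/49
  E: (2/49) * 5 = 10/49
  B: (12/49) * 4 = 48/49
Sum = (38 + 48 + 10 + 48)/49 = 144/49

L = 144/49 = 2.9388 bits/symbol


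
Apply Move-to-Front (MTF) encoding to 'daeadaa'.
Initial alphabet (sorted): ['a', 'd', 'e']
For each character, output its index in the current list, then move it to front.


MTF encoding:
'd': index 1 in ['a', 'd', 'e'] -> ['d', 'a', 'e']
'a': index 1 in ['d', 'a', 'e'] -> ['a', 'd', 'e']
'e': index 2 in ['a', 'd', 'e'] -> ['e', 'a', 'd']
'a': index 1 in ['e', 'a', 'd'] -> ['a', 'e', 'd']
'd': index 2 in ['a', 'e', 'd'] -> ['d', 'a', 'e']
'a': index 1 in ['d', 'a', 'e'] -> ['a', 'd', 'e']
'a': index 0 in ['a', 'd', 'e'] -> ['a', 'd', 'e']


Output: [1, 1, 2, 1, 2, 1, 0]


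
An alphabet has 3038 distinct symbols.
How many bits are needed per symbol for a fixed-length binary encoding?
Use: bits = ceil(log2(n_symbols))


log2(3038) = 11.5689
Bracket: 2^11 = 2048 < 3038 <= 2^12 = 4096
So ceil(log2(3038)) = 12

bits = ceil(log2(3038)) = ceil(11.5689) = 12 bits


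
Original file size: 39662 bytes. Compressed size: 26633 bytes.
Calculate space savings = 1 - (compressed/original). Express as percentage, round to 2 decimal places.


ratio = compressed/original = 26633/39662 = 0.671499
savings = 1 - ratio = 1 - 0.671499 = 0.328501
as a percentage: 0.328501 * 100 = 32.85%

Space savings = 1 - 26633/39662 = 32.85%


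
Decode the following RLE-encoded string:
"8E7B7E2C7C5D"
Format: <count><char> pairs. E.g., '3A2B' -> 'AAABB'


Expanding each <count><char> pair:
  8E -> 'EEEEEEEE'
  7B -> 'BBBBBBB'
  7E -> 'EEEEEEE'
  2C -> 'CC'
  7C -> 'CCCCCCC'
  5D -> 'DDDDD'

Decoded = EEEEEEEEBBBBBBBEEEEEEECCCCCCCCCDDDDD


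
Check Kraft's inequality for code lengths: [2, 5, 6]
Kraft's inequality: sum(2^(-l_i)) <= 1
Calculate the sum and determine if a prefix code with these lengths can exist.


Sum = 2^(-2) + 2^(-5) + 2^(-6)
    = 0.25 + 0.03125 + 0.015625
    = 19/64 = 0.296875
Since 0.296875 <= 1, Kraft's inequality IS satisfied.
A prefix code with these lengths CAN exist.

Kraft sum = 0.296875. Satisfied.


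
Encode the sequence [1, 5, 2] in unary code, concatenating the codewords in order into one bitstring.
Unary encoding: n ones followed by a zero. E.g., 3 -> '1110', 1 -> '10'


Encode each number as n ones followed by a terminating 0:
  1 -> 10 (2 bits)
  5 -> 111110 (6 bits)
  2 -> 110 (3 bits)
Total length = 2 + 6 + 3 = 11 bits.

Unary([1, 5, 2]) = 10111110110 (11 bits)


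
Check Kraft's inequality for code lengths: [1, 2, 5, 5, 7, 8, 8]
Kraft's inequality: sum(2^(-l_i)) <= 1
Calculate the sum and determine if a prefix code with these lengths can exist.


Sum = 2^(-1) + 2^(-2) + 2^(-5) + 2^(-5) + 2^(-7) + 2^(-8) + 2^(-8)
    = 0.5 + 0.25 + 0.03125 + 0.03125 + 0.0078125 + 0.00390625 + 0.00390625
    = 212/256 = 0.828125
Since 0.828125 <= 1, Kraft's inequality IS satisfied.
A prefix code with these lengths CAN exist.

Kraft sum = 0.828125. Satisfied.


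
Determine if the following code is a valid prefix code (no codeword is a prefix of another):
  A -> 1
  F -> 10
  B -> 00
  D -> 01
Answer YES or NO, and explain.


Checking each pair (does one codeword prefix another?):
  A='1' vs F='10': prefix -- VIOLATION

NO -- this is NOT a valid prefix code. A (1) is a prefix of F (10).


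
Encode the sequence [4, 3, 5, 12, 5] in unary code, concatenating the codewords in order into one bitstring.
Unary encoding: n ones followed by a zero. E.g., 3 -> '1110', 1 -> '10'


Encode each number as n ones followed by a terminating 0:
  4 -> 11110 (5 bits)
  3 -> 1110 (4 bits)
  5 -> 111110 (6 bits)
  12 -> 1111111111110 (13 bits)
  5 -> 111110 (6 bits)
Total length = 5 + 4 + 6 + 13 + 6 = 34 bits.

Unary([4, 3, 5, 12, 5]) = 1111011101111101111111111110111110 (34 bits)


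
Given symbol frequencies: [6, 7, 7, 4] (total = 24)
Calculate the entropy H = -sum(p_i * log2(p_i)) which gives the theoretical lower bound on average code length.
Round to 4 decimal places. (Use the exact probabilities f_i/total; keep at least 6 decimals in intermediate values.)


Per-symbol terms -p_i * log2(p_i) with p_i = f_i/24:
  p = 6/24 = 0.250000: log2(p) = -2.000000, -p*log2(p) = 0.500000
  p = 7/24 = 0.291667: log2(p) = -1.777608, -p*log2(p) = 0.518469
  p = 7/24 = 0.291667: log2(p) = -1.777608, -p*log2(p) = 0.518469
  p = 4/24 = 0.166667: log2(p) = -2.584963, -p*log2(p) = 0.430827
H = 0.500000 + 0.518469 + 0.518469 + 0.430827 = 1.967765

H = 1.9678 bits/symbol


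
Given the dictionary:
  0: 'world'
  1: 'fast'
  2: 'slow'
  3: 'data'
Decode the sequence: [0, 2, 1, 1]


Look up each index in the dictionary:
  0 -> 'world'
  2 -> 'slow'
  1 -> 'fast'
  1 -> 'fast'

Decoded: "world slow fast fast"


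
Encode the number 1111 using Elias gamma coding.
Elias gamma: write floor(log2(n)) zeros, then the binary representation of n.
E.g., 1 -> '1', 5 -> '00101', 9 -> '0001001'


num_bits = floor(log2(1111)) + 1 = 11
leading_zeros = num_bits - 1 = 10
binary(1111) = 10001010111

Elias gamma(1111) = '0000000000' + '10001010111' = 000000000010001010111 (21 bits)


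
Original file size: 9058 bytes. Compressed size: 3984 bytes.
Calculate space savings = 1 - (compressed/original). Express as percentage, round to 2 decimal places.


ratio = compressed/original = 3984/9058 = 0.439832
savings = 1 - ratio = 1 - 0.439832 = 0.560168
as a percentage: 0.560168 * 100 = 56.02%

Space savings = 1 - 3984/9058 = 56.02%


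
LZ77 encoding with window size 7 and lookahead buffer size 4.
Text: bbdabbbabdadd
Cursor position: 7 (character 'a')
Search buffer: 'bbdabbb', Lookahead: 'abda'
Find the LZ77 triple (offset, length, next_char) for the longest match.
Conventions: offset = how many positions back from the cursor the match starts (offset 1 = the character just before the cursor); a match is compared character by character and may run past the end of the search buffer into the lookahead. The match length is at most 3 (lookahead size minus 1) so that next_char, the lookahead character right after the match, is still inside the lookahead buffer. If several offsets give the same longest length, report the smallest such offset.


Try each offset into the search buffer:
  offset=1 (pos 6, char 'b'): match length 0
  offset=2 (pos 5, char 'b'): match length 0
  offset=3 (pos 4, char 'b'): match length 0
  offset=4 (pos 3, char 'a'): match length 2
  offset=5 (pos 2, char 'd'): match length 0
  offset=6 (pos 1, char 'b'): match length 0
  offset=7 (pos 0, char 'b'): match length 0
Longest match has length 2 at offset 4.
next_char = character at position 7 + 2 = 9 -> 'd'

Best match: offset=4, length=2 (matching 'ab' starting at position 3)
LZ77 triple: (4, 2, 'd')


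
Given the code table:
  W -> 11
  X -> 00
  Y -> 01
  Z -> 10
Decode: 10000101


Decoding:
10 -> Z
00 -> X
01 -> Y
01 -> Y


Result: ZXYY


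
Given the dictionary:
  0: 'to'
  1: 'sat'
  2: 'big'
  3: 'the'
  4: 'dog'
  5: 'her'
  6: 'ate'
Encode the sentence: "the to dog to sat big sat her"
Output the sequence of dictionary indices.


Look up each word in the dictionary:
  'the' -> 3
  'to' -> 0
  'dog' -> 4
  'to' -> 0
  'sat' -> 1
  'big' -> 2
  'sat' -> 1
  'her' -> 5

Encoded: [3, 0, 4, 0, 1, 2, 1, 5]


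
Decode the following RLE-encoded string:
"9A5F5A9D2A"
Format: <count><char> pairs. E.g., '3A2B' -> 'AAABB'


Expanding each <count><char> pair:
  9A -> 'AAAAAAAAA'
  5F -> 'FFFFF'
  5A -> 'AAAAA'
  9D -> 'DDDDDDDDD'
  2A -> 'AA'

Decoded = AAAAAAAAAFFFFFAAAAADDDDDDDDDAA


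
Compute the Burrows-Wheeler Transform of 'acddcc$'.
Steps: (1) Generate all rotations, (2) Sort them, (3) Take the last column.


Rotations (sorted):
  0: $acddcc -> last char: c
  1: acddcc$ -> last char: $
  2: c$acddc -> last char: c
  3: cc$acdd -> last char: d
  4: cddcc$a -> last char: a
  5: dcc$acd -> last char: d
  6: ddcc$ac -> last char: c


BWT = c$cdadc


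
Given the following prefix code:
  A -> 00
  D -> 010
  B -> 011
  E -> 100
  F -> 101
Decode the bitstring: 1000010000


Decoding step by step:
Bits 100 -> E
Bits 00 -> A
Bits 100 -> E
Bits 00 -> A


Decoded message: EAEA


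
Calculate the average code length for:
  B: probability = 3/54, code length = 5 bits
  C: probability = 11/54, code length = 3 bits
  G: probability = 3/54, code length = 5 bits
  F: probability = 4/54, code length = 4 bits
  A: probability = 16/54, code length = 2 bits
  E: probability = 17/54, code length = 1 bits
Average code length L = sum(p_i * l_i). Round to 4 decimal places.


Weighted contributions p_i * l_i:
  B: (3/54) * 5 = 15/54
  C: (11/54) * 3 = 33/54
  G: (3/54) * 5 = 15/54
  F: (4/54) * 4 = 16/54
  A: (16/54) * 2 = 32/54
  E: (17/54) * 1 = 17/54
Sum = (15 + 33 + 15 + 16 + 32 + 17)/54 = 128/54

L = 128/54 = 2.3704 bits/symbol


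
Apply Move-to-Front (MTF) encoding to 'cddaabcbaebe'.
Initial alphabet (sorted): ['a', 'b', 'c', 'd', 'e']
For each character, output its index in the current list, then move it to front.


MTF encoding:
'c': index 2 in ['a', 'b', 'c', 'd', 'e'] -> ['c', 'a', 'b', 'd', 'e']
'd': index 3 in ['c', 'a', 'b', 'd', 'e'] -> ['d', 'c', 'a', 'b', 'e']
'd': index 0 in ['d', 'c', 'a', 'b', 'e'] -> ['d', 'c', 'a', 'b', 'e']
'a': index 2 in ['d', 'c', 'a', 'b', 'e'] -> ['a', 'd', 'c', 'b', 'e']
'a': index 0 in ['a', 'd', 'c', 'b', 'e'] -> ['a', 'd', 'c', 'b', 'e']
'b': index 3 in ['a', 'd', 'c', 'b', 'e'] -> ['b', 'a', 'd', 'c', 'e']
'c': index 3 in ['b', 'a', 'd', 'c', 'e'] -> ['c', 'b', 'a', 'd', 'e']
'b': index 1 in ['c', 'b', 'a', 'd', 'e'] -> ['b', 'c', 'a', 'd', 'e']
'a': index 2 in ['b', 'c', 'a', 'd', 'e'] -> ['a', 'b', 'c', 'd', 'e']
'e': index 4 in ['a', 'b', 'c', 'd', 'e'] -> ['e', 'a', 'b', 'c', 'd']
'b': index 2 in ['e', 'a', 'b', 'c', 'd'] -> ['b', 'e', 'a', 'c', 'd']
'e': index 1 in ['b', 'e', 'a', 'c', 'd'] -> ['e', 'b', 'a', 'c', 'd']


Output: [2, 3, 0, 2, 0, 3, 3, 1, 2, 4, 2, 1]


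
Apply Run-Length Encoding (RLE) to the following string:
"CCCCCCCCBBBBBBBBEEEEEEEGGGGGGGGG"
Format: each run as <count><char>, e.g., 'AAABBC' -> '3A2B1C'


Scanning runs left to right:
  i=0: run of 'C' x 8 -> '8C'
  i=8: run of 'B' x 8 -> '8B'
  i=16: run of 'E' x 7 -> '7E'
  i=23: run of 'G' x 9 -> '9G'

RLE = 8C8B7E9G


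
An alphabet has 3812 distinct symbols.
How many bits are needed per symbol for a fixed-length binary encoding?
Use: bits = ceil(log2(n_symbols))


log2(3812) = 11.8963
Bracket: 2^11 = 2048 < 3812 <= 2^12 = 4096
So ceil(log2(3812)) = 12

bits = ceil(log2(3812)) = ceil(11.8963) = 12 bits


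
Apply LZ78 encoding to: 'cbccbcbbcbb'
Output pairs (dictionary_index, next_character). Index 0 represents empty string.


LZ78 encoding steps:
Dictionary: {0: ''}
Step 1: w='' (idx 0), next='c' -> output (0, 'c'), add 'c' as idx 1
Step 2: w='' (idx 0), next='b' -> output (0, 'b'), add 'b' as idx 2
Step 3: w='c' (idx 1), next='c' -> output (1, 'c'), add 'cc' as idx 3
Step 4: w='b' (idx 2), next='c' -> output (2, 'c'), add 'bc' as idx 4
Step 5: w='b' (idx 2), next='b' -> output (2, 'b'), add 'bb' as idx 5
Step 6: w='c' (idx 1), next='b' -> output (1, 'b'), add 'cb' as idx 6
Step 7: w='b' (idx 2), end of input -> output (2, '')


Encoded: [(0, 'c'), (0, 'b'), (1, 'c'), (2, 'c'), (2, 'b'), (1, 'b'), (2, '')]


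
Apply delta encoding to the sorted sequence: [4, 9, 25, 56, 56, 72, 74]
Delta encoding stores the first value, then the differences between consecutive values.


First value: 4
Deltas:
  9 - 4 = 5
  25 - 9 = 16
  56 - 25 = 31
  56 - 56 = 0
  72 - 56 = 16
  74 - 72 = 2


Delta encoded: [4, 5, 16, 31, 0, 16, 2]


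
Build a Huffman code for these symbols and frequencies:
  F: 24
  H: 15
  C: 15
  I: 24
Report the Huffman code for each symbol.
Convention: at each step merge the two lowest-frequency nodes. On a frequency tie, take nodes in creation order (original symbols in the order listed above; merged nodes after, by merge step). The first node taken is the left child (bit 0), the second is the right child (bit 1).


Huffman tree construction:
Step 1: Merge H(15) + C(15) = 30
Step 2: Merge F(24) + I(24) = 48
Step 3: Merge (H+C)(30) + (F+I)(48) = 78
Read each symbol's code off the tree from the root (left child = 0, right child = 1).

Codes:
  F: 10 (length 2)
  H: 00 (length 2)
  C: 01 (length 2)
  I: 11 (length 2)
Average code length: 156/78 = 2.0000 bits/symbol


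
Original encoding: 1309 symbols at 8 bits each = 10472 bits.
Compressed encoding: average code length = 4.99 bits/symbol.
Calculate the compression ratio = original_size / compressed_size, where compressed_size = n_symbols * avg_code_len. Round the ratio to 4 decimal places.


original_size = n_symbols * orig_bits = 1309 * 8 = 10472 bits
compressed_size = n_symbols * avg_code_len = 1309 * 4.99 = 6531.91 bits
ratio = original_size / compressed_size = 10472 / 6531.91 = 1.6032

Compression ratio = 1.6032


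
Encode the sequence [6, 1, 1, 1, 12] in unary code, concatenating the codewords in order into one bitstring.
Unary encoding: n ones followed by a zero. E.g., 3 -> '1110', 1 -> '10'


Encode each number as n ones followed by a terminating 0:
  6 -> 1111110 (7 bits)
  1 -> 10 (2 bits)
  1 -> 10 (2 bits)
  1 -> 10 (2 bits)
  12 -> 1111111111110 (13 bits)
Total length = 7 + 2 + 2 + 2 + 13 = 26 bits.

Unary([6, 1, 1, 1, 12]) = 11111101010101111111111110 (26 bits)


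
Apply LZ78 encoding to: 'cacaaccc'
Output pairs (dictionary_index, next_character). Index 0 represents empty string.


LZ78 encoding steps:
Dictionary: {0: ''}
Step 1: w='' (idx 0), next='c' -> output (0, 'c'), add 'c' as idx 1
Step 2: w='' (idx 0), next='a' -> output (0, 'a'), add 'a' as idx 2
Step 3: w='c' (idx 1), next='a' -> output (1, 'a'), add 'ca' as idx 3
Step 4: w='a' (idx 2), next='c' -> output (2, 'c'), add 'ac' as idx 4
Step 5: w='c' (idx 1), next='c' -> output (1, 'c'), add 'cc' as idx 5


Encoded: [(0, 'c'), (0, 'a'), (1, 'a'), (2, 'c'), (1, 'c')]


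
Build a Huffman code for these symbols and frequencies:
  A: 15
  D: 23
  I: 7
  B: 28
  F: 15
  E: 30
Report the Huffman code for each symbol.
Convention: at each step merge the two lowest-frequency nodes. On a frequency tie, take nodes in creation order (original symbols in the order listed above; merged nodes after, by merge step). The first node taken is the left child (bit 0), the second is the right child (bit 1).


Huffman tree construction:
Step 1: Merge I(7) + A(15) = 22
Step 2: Merge F(15) + (I+A)(22) = 37
Step 3: Merge D(23) + B(28) = 51
Step 4: Merge E(30) + (F+(I+A))(37) = 67
Step 5: Merge (D+B)(51) + (E+(F+(I+A)))(67) = 118
Read each symbol's code off the tree from the root (left child = 0, right child = 1).

Codes:
  A: 1111 (length 4)
  D: 00 (length 2)
  I: 1110 (length 4)
  B: 01 (length 2)
  F: 110 (length 3)
  E: 10 (length 2)
Average code length: 295/118 = 2.5000 bits/symbol


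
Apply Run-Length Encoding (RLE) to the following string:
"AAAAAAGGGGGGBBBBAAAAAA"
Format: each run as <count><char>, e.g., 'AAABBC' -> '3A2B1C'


Scanning runs left to right:
  i=0: run of 'A' x 6 -> '6A'
  i=6: run of 'G' x 6 -> '6G'
  i=12: run of 'B' x 4 -> '4B'
  i=16: run of 'A' x 6 -> '6A'

RLE = 6A6G4B6A


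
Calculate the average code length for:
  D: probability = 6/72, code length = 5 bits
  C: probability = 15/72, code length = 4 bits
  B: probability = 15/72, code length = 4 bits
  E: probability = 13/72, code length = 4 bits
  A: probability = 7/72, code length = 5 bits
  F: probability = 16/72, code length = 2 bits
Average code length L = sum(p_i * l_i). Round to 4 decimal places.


Weighted contributions p_i * l_i:
  D: (6/72) * 5 = 30/72
  C: (15/72) * 4 = 60/72
  B: (15/72) * 4 = 60/72
  E: (13/72) * 4 = 52/72
  A: (7/72) * 5 = 35/72
  F: (16/72) * 2 = 32/72
Sum = (30 + 60 + 60 + 52 + 35 + 32)/72 = 269/72

L = 269/72 = 3.7361 bits/symbol


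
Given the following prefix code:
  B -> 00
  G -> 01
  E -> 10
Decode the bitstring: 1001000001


Decoding step by step:
Bits 10 -> E
Bits 01 -> G
Bits 00 -> B
Bits 00 -> B
Bits 01 -> G


Decoded message: EGBBG


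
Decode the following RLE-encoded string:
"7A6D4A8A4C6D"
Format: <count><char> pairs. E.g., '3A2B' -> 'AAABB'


Expanding each <count><char> pair:
  7A -> 'AAAAAAA'
  6D -> 'DDDDDD'
  4A -> 'AAAA'
  8A -> 'AAAAAAAA'
  4C -> 'CCCC'
  6D -> 'DDDDDD'

Decoded = AAAAAAADDDDDDAAAAAAAAAAAACCCCDDDDDD


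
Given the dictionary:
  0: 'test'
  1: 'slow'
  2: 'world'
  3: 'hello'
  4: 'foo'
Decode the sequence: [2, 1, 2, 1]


Look up each index in the dictionary:
  2 -> 'world'
  1 -> 'slow'
  2 -> 'world'
  1 -> 'slow'

Decoded: "world slow world slow"


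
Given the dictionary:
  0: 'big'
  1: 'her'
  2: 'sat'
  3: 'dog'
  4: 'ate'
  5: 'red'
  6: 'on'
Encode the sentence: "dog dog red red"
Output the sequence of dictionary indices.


Look up each word in the dictionary:
  'dog' -> 3
  'dog' -> 3
  'red' -> 5
  'red' -> 5

Encoded: [3, 3, 5, 5]


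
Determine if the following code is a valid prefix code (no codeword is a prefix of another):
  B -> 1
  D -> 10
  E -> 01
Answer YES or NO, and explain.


Checking each pair (does one codeword prefix another?):
  B='1' vs D='10': prefix -- VIOLATION

NO -- this is NOT a valid prefix code. B (1) is a prefix of D (10).


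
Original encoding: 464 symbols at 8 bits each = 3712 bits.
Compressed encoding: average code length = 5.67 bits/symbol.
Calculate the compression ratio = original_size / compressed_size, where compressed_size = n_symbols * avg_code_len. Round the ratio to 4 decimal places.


original_size = n_symbols * orig_bits = 464 * 8 = 3712 bits
compressed_size = n_symbols * avg_code_len = 464 * 5.67 = 2630.88 bits
ratio = original_size / compressed_size = 3712 / 2630.88 = 1.4109

Compression ratio = 1.4109


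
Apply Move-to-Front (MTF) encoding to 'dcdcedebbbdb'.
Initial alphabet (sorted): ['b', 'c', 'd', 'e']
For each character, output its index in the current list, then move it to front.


MTF encoding:
'd': index 2 in ['b', 'c', 'd', 'e'] -> ['d', 'b', 'c', 'e']
'c': index 2 in ['d', 'b', 'c', 'e'] -> ['c', 'd', 'b', 'e']
'd': index 1 in ['c', 'd', 'b', 'e'] -> ['d', 'c', 'b', 'e']
'c': index 1 in ['d', 'c', 'b', 'e'] -> ['c', 'd', 'b', 'e']
'e': index 3 in ['c', 'd', 'b', 'e'] -> ['e', 'c', 'd', 'b']
'd': index 2 in ['e', 'c', 'd', 'b'] -> ['d', 'e', 'c', 'b']
'e': index 1 in ['d', 'e', 'c', 'b'] -> ['e', 'd', 'c', 'b']
'b': index 3 in ['e', 'd', 'c', 'b'] -> ['b', 'e', 'd', 'c']
'b': index 0 in ['b', 'e', 'd', 'c'] -> ['b', 'e', 'd', 'c']
'b': index 0 in ['b', 'e', 'd', 'c'] -> ['b', 'e', 'd', 'c']
'd': index 2 in ['b', 'e', 'd', 'c'] -> ['d', 'b', 'e', 'c']
'b': index 1 in ['d', 'b', 'e', 'c'] -> ['b', 'd', 'e', 'c']


Output: [2, 2, 1, 1, 3, 2, 1, 3, 0, 0, 2, 1]


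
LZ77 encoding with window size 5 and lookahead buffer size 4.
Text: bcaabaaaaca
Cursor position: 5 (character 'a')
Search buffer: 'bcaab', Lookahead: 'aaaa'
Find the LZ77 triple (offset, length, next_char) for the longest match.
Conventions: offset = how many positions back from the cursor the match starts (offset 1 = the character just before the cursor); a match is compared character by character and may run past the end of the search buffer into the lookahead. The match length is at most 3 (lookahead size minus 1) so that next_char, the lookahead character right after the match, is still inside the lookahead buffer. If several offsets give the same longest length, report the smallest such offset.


Try each offset into the search buffer:
  offset=1 (pos 4, char 'b'): match length 0
  offset=2 (pos 3, char 'a'): match length 1
  offset=3 (pos 2, char 'a'): match length 2
  offset=4 (pos 1, char 'c'): match length 0
  offset=5 (pos 0, char 'b'): match length 0
Longest match has length 2 at offset 3.
next_char = character at position 5 + 2 = 7 -> 'a'

Best match: offset=3, length=2 (matching 'aa' starting at position 2)
LZ77 triple: (3, 2, 'a')


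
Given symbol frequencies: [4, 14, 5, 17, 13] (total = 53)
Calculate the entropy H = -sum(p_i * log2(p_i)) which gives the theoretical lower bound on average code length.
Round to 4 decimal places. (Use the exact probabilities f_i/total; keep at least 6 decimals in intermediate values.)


Per-symbol terms -p_i * log2(p_i) with p_i = f_i/53:
  p = 4/53 = 0.075472: log2(p) = -3.727920, -p*log2(p) = 0.281352
  p = 14/53 = 0.264151: log2(p) = -1.920566, -p*log2(p) = 0.507319
  p = 5/53 = 0.094340: log2(p) = -3.405992, -p*log2(p) = 0.321320
  p = 17/53 = 0.320755: log2(p) = -1.640458, -p*log2(p) = 0.526185
  p = 13/53 = 0.245283: log2(p) = -2.027481, -p*log2(p) = 0.497307
H = 0.281352 + 0.507319 + 0.321320 + 0.526185 + 0.497307 = 2.133483

H = 2.1335 bits/symbol


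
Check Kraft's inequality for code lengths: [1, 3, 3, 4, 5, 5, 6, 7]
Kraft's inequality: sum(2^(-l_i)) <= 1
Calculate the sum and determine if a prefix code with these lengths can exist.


Sum = 2^(-1) + 2^(-3) + 2^(-3) + 2^(-4) + 2^(-5) + 2^(-5) + 2^(-6) + 2^(-7)
    = 0.5 + 0.125 + 0.125 + 0.0625 + 0.03125 + 0.03125 + 0.015625 + 0.0078125
    = 115/128 = 0.8984375
Since 0.8984375 <= 1, Kraft's inequality IS satisfied.
A prefix code with these lengths CAN exist.

Kraft sum = 0.8984375. Satisfied.


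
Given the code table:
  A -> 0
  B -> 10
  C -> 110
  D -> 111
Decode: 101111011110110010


Decoding:
10 -> B
111 -> D
10 -> B
111 -> D
10 -> B
110 -> C
0 -> A
10 -> B


Result: BDBDBCAB


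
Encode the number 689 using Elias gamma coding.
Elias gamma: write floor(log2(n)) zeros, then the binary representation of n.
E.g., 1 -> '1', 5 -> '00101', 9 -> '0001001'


num_bits = floor(log2(689)) + 1 = 10
leading_zeros = num_bits - 1 = 9
binary(689) = 1010110001

Elias gamma(689) = '000000000' + '1010110001' = 0000000001010110001 (19 bits)


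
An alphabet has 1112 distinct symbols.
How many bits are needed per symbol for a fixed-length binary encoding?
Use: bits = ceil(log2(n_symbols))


log2(1112) = 10.1189
Bracket: 2^10 = 1024 < 1112 <= 2^11 = 2048
So ceil(log2(1112)) = 11

bits = ceil(log2(1112)) = ceil(10.1189) = 11 bits


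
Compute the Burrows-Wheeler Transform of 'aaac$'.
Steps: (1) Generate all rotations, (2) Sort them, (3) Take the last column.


Rotations (sorted):
  0: $aaac -> last char: c
  1: aaac$ -> last char: $
  2: aac$a -> last char: a
  3: ac$aa -> last char: a
  4: c$aaa -> last char: a


BWT = c$aaa


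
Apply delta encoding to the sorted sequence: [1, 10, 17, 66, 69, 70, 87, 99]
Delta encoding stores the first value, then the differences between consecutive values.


First value: 1
Deltas:
  10 - 1 = 9
  17 - 10 = 7
  66 - 17 = 49
  69 - 66 = 3
  70 - 69 = 1
  87 - 70 = 17
  99 - 87 = 12


Delta encoded: [1, 9, 7, 49, 3, 1, 17, 12]


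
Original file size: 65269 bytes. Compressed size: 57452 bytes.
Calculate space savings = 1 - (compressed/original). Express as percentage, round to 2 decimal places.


ratio = compressed/original = 57452/65269 = 0.880234
savings = 1 - ratio = 1 - 0.880234 = 0.119766
as a percentage: 0.119766 * 100 = 11.98%

Space savings = 1 - 57452/65269 = 11.98%


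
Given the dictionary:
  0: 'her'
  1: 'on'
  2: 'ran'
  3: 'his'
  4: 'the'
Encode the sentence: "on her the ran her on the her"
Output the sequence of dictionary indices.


Look up each word in the dictionary:
  'on' -> 1
  'her' -> 0
  'the' -> 4
  'ran' -> 2
  'her' -> 0
  'on' -> 1
  'the' -> 4
  'her' -> 0

Encoded: [1, 0, 4, 2, 0, 1, 4, 0]


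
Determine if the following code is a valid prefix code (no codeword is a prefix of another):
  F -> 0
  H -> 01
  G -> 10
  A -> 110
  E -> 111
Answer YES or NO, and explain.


Checking each pair (does one codeword prefix another?):
  F='0' vs H='01': prefix -- VIOLATION

NO -- this is NOT a valid prefix code. F (0) is a prefix of H (01).


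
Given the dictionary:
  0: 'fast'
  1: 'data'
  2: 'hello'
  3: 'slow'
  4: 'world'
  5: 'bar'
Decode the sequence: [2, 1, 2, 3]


Look up each index in the dictionary:
  2 -> 'hello'
  1 -> 'data'
  2 -> 'hello'
  3 -> 'slow'

Decoded: "hello data hello slow"


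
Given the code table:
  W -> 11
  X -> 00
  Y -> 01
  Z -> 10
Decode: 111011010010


Decoding:
11 -> W
10 -> Z
11 -> W
01 -> Y
00 -> X
10 -> Z


Result: WZWYXZ


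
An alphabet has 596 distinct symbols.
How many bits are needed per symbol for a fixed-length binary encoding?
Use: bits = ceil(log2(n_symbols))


log2(596) = 9.2192
Bracket: 2^9 = 512 < 596 <= 2^10 = 1024
So ceil(log2(596)) = 10

bits = ceil(log2(596)) = ceil(9.2192) = 10 bits


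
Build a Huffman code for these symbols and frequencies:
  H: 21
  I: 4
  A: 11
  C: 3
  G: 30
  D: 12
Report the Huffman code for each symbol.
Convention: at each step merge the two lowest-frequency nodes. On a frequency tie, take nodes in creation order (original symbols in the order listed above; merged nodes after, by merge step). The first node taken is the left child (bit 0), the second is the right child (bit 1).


Huffman tree construction:
Step 1: Merge C(3) + I(4) = 7
Step 2: Merge (C+I)(7) + A(11) = 18
Step 3: Merge D(12) + ((C+I)+A)(18) = 30
Step 4: Merge H(21) + G(30) = 51
Step 5: Merge (D+((C+I)+A))(30) + (H+G)(51) = 81
Read each symbol's code off the tree from the root (left child = 0, right child = 1).

Codes:
  H: 10 (length 2)
  I: 0101 (length 4)
  A: 011 (length 3)
  C: 0100 (length 4)
  G: 11 (length 2)
  D: 00 (length 2)
Average code length: 187/81 = 2.3086 bits/symbol


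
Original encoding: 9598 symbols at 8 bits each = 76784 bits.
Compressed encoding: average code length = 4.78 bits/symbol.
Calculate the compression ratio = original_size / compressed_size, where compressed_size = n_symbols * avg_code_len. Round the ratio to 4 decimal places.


original_size = n_symbols * orig_bits = 9598 * 8 = 76784 bits
compressed_size = n_symbols * avg_code_len = 9598 * 4.78 = 45878.44 bits
ratio = original_size / compressed_size = 76784 / 45878.44 = 1.6736

Compression ratio = 1.6736


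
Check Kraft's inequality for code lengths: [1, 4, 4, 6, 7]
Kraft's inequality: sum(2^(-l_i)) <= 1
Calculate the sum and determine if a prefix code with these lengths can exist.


Sum = 2^(-1) + 2^(-4) + 2^(-4) + 2^(-6) + 2^(-7)
    = 0.5 + 0.0625 + 0.0625 + 0.015625 + 0.0078125
    = 83/128 = 0.6484375
Since 0.6484375 <= 1, Kraft's inequality IS satisfied.
A prefix code with these lengths CAN exist.

Kraft sum = 0.6484375. Satisfied.


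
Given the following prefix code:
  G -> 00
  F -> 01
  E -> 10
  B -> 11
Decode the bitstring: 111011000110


Decoding step by step:
Bits 11 -> B
Bits 10 -> E
Bits 11 -> B
Bits 00 -> G
Bits 01 -> F
Bits 10 -> E


Decoded message: BEBGFE


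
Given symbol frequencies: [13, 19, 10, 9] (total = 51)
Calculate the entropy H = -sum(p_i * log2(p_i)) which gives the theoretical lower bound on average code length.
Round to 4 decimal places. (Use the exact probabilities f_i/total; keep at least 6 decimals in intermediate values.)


Per-symbol terms -p_i * log2(p_i) with p_i = f_i/51:
  p = 13/51 = 0.254902: log2(p) = -1.971986, -p*log2(p) = 0.502663
  p = 19/51 = 0.372549: log2(p) = -1.424498, -p*log2(p) = 0.530695
  p = 10/51 = 0.196078: log2(p) = -2.350497, -p*log2(p) = 0.460882
  p = 9/51 = 0.176471: log2(p) = -2.502500, -p*log2(p) = 0.441618
H = 0.502663 + 0.530695 + 0.460882 + 0.441618 = 1.935858

H = 1.9359 bits/symbol


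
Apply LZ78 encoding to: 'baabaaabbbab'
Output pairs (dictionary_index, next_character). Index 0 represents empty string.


LZ78 encoding steps:
Dictionary: {0: ''}
Step 1: w='' (idx 0), next='b' -> output (0, 'b'), add 'b' as idx 1
Step 2: w='' (idx 0), next='a' -> output (0, 'a'), add 'a' as idx 2
Step 3: w='a' (idx 2), next='b' -> output (2, 'b'), add 'ab' as idx 3
Step 4: w='a' (idx 2), next='a' -> output (2, 'a'), add 'aa' as idx 4
Step 5: w='ab' (idx 3), next='b' -> output (3, 'b'), add 'abb' as idx 5
Step 6: w='b' (idx 1), next='a' -> output (1, 'a'), add 'ba' as idx 6
Step 7: w='b' (idx 1), end of input -> output (1, '')


Encoded: [(0, 'b'), (0, 'a'), (2, 'b'), (2, 'a'), (3, 'b'), (1, 'a'), (1, '')]


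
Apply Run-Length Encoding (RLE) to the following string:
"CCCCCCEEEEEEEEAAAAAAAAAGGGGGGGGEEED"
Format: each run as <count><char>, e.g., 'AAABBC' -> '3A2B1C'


Scanning runs left to right:
  i=0: run of 'C' x 6 -> '6C'
  i=6: run of 'E' x 8 -> '8E'
  i=14: run of 'A' x 9 -> '9A'
  i=23: run of 'G' x 8 -> '8G'
  i=31: run of 'E' x 3 -> '3E'
  i=34: run of 'D' x 1 -> '1D'

RLE = 6C8E9A8G3E1D


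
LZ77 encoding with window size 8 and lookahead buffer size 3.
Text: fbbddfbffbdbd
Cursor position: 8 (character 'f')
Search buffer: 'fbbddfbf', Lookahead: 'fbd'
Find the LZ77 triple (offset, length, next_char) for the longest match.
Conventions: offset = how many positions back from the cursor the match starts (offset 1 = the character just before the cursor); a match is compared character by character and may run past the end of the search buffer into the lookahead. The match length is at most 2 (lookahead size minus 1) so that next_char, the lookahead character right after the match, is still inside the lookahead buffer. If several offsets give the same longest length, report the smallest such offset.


Try each offset into the search buffer:
  offset=1 (pos 7, char 'f'): match length 1
  offset=2 (pos 6, char 'b'): match length 0
  offset=3 (pos 5, char 'f'): match length 2
  offset=4 (pos 4, char 'd'): match length 0
  offset=5 (pos 3, char 'd'): match length 0
  offset=6 (pos 2, char 'b'): match length 0
  offset=7 (pos 1, char 'b'): match length 0
  offset=8 (pos 0, char 'f'): match length 2
Longest match has length 2, found at offsets 3, 8; take the smallest, offset 3.
next_char = character at position 8 + 2 = 10 -> 'd'

Best match: offset=3, length=2 (matching 'fb' starting at position 5)
LZ77 triple: (3, 2, 'd')


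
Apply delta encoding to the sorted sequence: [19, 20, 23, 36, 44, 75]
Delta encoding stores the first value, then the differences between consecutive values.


First value: 19
Deltas:
  20 - 19 = 1
  23 - 20 = 3
  36 - 23 = 13
  44 - 36 = 8
  75 - 44 = 31


Delta encoded: [19, 1, 3, 13, 8, 31]


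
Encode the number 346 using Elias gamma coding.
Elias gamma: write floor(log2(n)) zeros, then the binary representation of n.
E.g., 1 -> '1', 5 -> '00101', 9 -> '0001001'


num_bits = floor(log2(346)) + 1 = 9
leading_zeros = num_bits - 1 = 8
binary(346) = 101011010

Elias gamma(346) = '00000000' + '101011010' = 00000000101011010 (17 bits)


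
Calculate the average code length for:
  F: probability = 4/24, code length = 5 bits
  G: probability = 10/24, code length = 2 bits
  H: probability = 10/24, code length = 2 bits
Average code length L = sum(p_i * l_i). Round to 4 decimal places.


Weighted contributions p_i * l_i:
  F: (4/24) * 5 = 20/24
  G: (10/24) * 2 = 20/24
  H: (10/24) * 2 = 20/24
Sum = (20 + 20 + 20)/24 = 60/24

L = 60/24 = 2.5000 bits/symbol


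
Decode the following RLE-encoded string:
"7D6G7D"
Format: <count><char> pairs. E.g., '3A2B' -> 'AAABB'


Expanding each <count><char> pair:
  7D -> 'DDDDDDD'
  6G -> 'GGGGGG'
  7D -> 'DDDDDDD'

Decoded = DDDDDDDGGGGGGDDDDDDD


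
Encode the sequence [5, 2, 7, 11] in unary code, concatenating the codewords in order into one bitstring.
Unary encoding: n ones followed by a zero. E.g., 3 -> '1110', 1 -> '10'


Encode each number as n ones followed by a terminating 0:
  5 -> 111110 (6 bits)
  2 -> 110 (3 bits)
  7 -> 11111110 (8 bits)
  11 -> 111111111110 (12 bits)
Total length = 6 + 3 + 8 + 12 = 29 bits.

Unary([5, 2, 7, 11]) = 11111011011111110111111111110 (29 bits)


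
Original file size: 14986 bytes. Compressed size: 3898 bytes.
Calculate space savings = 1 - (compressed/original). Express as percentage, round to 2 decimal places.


ratio = compressed/original = 3898/14986 = 0.260109
savings = 1 - ratio = 1 - 0.260109 = 0.739891
as a percentage: 0.739891 * 100 = 73.99%

Space savings = 1 - 3898/14986 = 73.99%


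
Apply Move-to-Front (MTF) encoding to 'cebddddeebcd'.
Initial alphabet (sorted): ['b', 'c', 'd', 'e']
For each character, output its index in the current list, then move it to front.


MTF encoding:
'c': index 1 in ['b', 'c', 'd', 'e'] -> ['c', 'b', 'd', 'e']
'e': index 3 in ['c', 'b', 'd', 'e'] -> ['e', 'c', 'b', 'd']
'b': index 2 in ['e', 'c', 'b', 'd'] -> ['b', 'e', 'c', 'd']
'd': index 3 in ['b', 'e', 'c', 'd'] -> ['d', 'b', 'e', 'c']
'd': index 0 in ['d', 'b', 'e', 'c'] -> ['d', 'b', 'e', 'c']
'd': index 0 in ['d', 'b', 'e', 'c'] -> ['d', 'b', 'e', 'c']
'd': index 0 in ['d', 'b', 'e', 'c'] -> ['d', 'b', 'e', 'c']
'e': index 2 in ['d', 'b', 'e', 'c'] -> ['e', 'd', 'b', 'c']
'e': index 0 in ['e', 'd', 'b', 'c'] -> ['e', 'd', 'b', 'c']
'b': index 2 in ['e', 'd', 'b', 'c'] -> ['b', 'e', 'd', 'c']
'c': index 3 in ['b', 'e', 'd', 'c'] -> ['c', 'b', 'e', 'd']
'd': index 3 in ['c', 'b', 'e', 'd'] -> ['d', 'c', 'b', 'e']


Output: [1, 3, 2, 3, 0, 0, 0, 2, 0, 2, 3, 3]


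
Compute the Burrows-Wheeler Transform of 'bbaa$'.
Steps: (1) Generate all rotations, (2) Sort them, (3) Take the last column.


Rotations (sorted):
  0: $bbaa -> last char: a
  1: a$bba -> last char: a
  2: aa$bb -> last char: b
  3: baa$b -> last char: b
  4: bbaa$ -> last char: $


BWT = aabb$


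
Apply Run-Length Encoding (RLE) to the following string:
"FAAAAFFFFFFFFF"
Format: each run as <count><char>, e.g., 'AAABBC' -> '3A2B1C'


Scanning runs left to right:
  i=0: run of 'F' x 1 -> '1F'
  i=1: run of 'A' x 4 -> '4A'
  i=5: run of 'F' x 9 -> '9F'

RLE = 1F4A9F
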